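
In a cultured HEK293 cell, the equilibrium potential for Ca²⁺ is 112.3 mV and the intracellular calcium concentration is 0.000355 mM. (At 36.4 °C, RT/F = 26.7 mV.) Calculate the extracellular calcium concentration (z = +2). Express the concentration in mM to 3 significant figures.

1.60 mM

Nernst: E = (26.7/2) · ln([out]/[in]), so ln([out]/[in]) = 112.3 × 2 / 26.7 = 8.4120.
[out]/[in] = e^(8.4120) = 4501.
[out] = 4501 × 0.000355 = 1.598 mM.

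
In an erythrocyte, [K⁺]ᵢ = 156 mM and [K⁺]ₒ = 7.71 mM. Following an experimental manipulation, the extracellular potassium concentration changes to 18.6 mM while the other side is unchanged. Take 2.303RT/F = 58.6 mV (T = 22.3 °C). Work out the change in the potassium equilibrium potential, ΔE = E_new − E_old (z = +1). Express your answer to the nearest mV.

E_old = (58.6/1)·log₁₀(7.71/156) = -76.54 mV
E_new = (58.6/1)·log₁₀(18.6/156) = -54.12 mV
ΔE = -54.12 − (-76.54) = 22.41 mV

22 mV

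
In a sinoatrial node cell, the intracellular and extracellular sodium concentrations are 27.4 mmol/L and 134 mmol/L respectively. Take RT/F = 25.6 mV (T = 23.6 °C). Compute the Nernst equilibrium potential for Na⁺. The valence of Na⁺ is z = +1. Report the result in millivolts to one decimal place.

40.6 mV

E = (25.6/z) · ln([Na⁺]_out/[Na⁺]_in) with z = +1.
= (25.6/1) · ln(134/27.4) = 25.60 · ln(4.891)
= 25.60 · (1.5873) = 40.63 mV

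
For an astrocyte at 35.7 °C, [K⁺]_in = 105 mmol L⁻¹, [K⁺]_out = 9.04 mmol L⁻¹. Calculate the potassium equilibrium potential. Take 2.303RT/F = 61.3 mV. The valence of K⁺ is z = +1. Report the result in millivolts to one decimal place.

-65.3 mV

E = (61.3/z) · log₁₀([K⁺]_out/[K⁺]_in) with z = +1.
= (61.3/1) · log₁₀(9.04/105) = 61.30 · log₁₀(0.0861)
= 61.30 · (-1.0650) = -65.29 mV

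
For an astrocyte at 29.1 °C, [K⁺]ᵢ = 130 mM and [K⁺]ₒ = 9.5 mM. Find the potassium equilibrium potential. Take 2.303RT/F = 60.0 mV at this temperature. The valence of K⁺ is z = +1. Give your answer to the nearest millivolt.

E = (60.0/z) · log₁₀([K⁺]_out/[K⁺]_in) with z = +1.
= (60.0/1) · log₁₀(9.5/130) = 60.00 · log₁₀(0.07308)
= 60.00 · (-1.1362) = -68.17 mV

-68 mV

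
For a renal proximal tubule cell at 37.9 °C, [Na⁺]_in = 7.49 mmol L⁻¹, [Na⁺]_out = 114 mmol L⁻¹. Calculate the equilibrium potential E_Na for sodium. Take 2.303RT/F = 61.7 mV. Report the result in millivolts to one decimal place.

73.0 mV

E = (61.7/z) · log₁₀([Na⁺]_out/[Na⁺]_in) with z = +1.
= (61.7/1) · log₁₀(114/7.49) = 61.70 · log₁₀(15.22)
= 61.70 · (1.1824) = 72.96 mV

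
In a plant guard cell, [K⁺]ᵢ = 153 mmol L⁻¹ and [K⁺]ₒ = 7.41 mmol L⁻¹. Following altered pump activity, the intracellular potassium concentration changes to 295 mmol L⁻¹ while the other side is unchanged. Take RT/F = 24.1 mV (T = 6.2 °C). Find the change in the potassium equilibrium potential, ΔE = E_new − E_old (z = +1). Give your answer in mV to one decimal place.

E_old = (24.1/1)·ln(7.41/153) = -72.97 mV
E_new = (24.1/1)·ln(7.41/295) = -88.79 mV
ΔE = -88.79 − (-72.97) = -15.82 mV

-15.8 mV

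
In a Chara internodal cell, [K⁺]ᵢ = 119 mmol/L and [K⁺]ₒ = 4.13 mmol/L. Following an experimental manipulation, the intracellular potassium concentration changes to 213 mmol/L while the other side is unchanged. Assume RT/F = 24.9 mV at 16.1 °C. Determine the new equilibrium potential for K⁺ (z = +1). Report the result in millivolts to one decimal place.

-98.2 mV

After the shift: [K⁺]_out = 4.13, [K⁺]_in = 213 mmol/L.
E_new = (24.9/1)·ln(4.13/213) = 24.90 · (-3.9430) = -98.18 mV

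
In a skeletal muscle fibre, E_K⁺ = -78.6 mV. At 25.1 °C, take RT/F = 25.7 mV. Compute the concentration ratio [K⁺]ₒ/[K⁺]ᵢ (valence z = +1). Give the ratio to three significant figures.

0.0470

ln([out]/[in]) = E·z/(25.7) = -78.6 × 1 / 25.7 = -3.0584
[out]/[in] = e^(-3.0584) = 0.04696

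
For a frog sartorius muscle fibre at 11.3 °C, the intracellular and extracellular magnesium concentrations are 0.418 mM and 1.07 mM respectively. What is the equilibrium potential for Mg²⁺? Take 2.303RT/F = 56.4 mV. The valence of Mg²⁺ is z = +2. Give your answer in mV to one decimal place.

E = (56.4/z) · log₁₀([Mg²⁺]_out/[Mg²⁺]_in) with z = +2.
= (56.4/2) · log₁₀(1.07/0.418) = 28.20 · log₁₀(2.56)
= 28.20 · (0.4082) = 11.51 mV

11.5 mV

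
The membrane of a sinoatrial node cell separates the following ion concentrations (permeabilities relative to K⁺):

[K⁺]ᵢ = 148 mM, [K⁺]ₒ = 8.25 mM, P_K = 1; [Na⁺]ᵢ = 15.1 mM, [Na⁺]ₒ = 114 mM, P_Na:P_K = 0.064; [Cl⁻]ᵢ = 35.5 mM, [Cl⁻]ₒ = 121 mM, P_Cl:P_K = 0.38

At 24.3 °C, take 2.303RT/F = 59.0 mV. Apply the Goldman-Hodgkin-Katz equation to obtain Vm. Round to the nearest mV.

Vm = 59.0 · log₁₀[(Σ P·[cation]ₒ + Σ P·[anion]ᵢ) / (Σ P·[cation]ᵢ + Σ P·[anion]ₒ)]
Numerator = 1×8.25 + 0.064×114 + 0.38×35.5 = 29.04
Denominator = 1×148 + 0.064×15.1 + 0.38×121 = 194.9
Vm = 59.0 · log₁₀(0.14894) = 59.0 × (-0.8270) = -48.79 mV

-49 mV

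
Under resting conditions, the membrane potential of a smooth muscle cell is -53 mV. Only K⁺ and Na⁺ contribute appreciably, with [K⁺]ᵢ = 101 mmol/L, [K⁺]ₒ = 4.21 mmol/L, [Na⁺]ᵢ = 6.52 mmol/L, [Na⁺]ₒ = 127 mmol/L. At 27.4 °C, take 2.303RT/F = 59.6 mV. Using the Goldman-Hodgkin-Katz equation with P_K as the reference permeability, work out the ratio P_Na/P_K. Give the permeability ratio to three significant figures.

Let α = P_Na/P_K. GHK: Vm = 59.6·log₁₀[(Kₒ + α·Naₒ)/(Kᵢ + α·Naᵢ)].
10^(Vm/59.6) = 10^(-53.0/59.6) = 0.12904
So 0.12904·(Kᵢ + α·Naᵢ) = Kₒ + α·Naₒ → α = (0.12904·101.0 − 4.21) / (127.0 − 0.12904·6.52)
α = (13.03 − 4.21) / (127.0 − 0.8414) = 8.823/126.2 = 0.06994

0.0699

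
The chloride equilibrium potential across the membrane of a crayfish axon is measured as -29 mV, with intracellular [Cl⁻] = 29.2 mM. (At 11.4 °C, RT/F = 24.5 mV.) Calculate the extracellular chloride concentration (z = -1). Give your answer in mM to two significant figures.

95 mM

Nernst: E = (24.5/-1) · ln([out]/[in]), so ln([out]/[in]) = -29.0 × -1 / 24.5 = 1.1837.
[out]/[in] = e^(1.1837) = 3.266.
[out] = 3.266 × 29.2 = 95.38 mM.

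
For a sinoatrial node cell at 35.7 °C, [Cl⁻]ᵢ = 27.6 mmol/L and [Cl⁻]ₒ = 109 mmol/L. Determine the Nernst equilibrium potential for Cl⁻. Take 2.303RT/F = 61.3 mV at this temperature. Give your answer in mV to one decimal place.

E = (61.3/z) · log₁₀([Cl⁻]_out/[Cl⁻]_in) with z = -1.
For an anion, dividing by z = -1 reverses the sign.
= (61.3/-1) · log₁₀(109/27.6) = -61.30 · log₁₀(3.949)
= -61.30 · (0.5965) = -36.57 mV

-36.6 mV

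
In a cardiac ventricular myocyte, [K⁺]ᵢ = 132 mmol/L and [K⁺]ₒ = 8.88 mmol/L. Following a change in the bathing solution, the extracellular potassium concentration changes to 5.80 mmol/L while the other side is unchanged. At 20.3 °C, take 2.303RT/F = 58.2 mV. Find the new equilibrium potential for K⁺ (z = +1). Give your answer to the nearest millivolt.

-79 mV

After the shift: [K⁺]_out = 5.80, [K⁺]_in = 132 mmol/L.
E_new = (58.2/1)·log₁₀(5.80/132) = 58.20 · (-1.3571) = -78.99 mV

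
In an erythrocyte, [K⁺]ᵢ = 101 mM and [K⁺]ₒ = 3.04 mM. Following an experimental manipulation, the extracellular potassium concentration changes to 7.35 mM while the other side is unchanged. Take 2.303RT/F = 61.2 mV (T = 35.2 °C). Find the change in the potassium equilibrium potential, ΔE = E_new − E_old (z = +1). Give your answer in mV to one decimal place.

E_old = (61.2/1)·log₁₀(3.04/101) = -93.11 mV
E_new = (61.2/1)·log₁₀(7.35/101) = -69.65 mV
ΔE = -69.65 − (-93.11) = 23.46 mV

23.5 mV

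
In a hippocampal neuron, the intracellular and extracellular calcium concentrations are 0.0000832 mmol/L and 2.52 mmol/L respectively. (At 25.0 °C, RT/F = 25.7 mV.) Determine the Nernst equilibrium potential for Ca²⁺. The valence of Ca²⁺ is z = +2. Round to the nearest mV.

E = (25.7/z) · ln([Ca²⁺]_out/[Ca²⁺]_in) with z = +2.
= (25.7/2) · ln(2.52/0.0000832) = 12.85 · ln(3.029e+04)
= 12.85 · (10.3185) = 132.59 mV

133 mV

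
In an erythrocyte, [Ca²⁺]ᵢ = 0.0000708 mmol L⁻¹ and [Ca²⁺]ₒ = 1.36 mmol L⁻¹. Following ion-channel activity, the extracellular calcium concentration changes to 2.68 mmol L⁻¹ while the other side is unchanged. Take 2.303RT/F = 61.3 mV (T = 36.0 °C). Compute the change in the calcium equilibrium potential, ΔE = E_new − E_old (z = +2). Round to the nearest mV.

9 mV

E_old = (61.3/2)·log₁₀(1.36/0.0000708) = 131.29 mV
E_new = (61.3/2)·log₁₀(2.68/0.0000708) = 140.32 mV
ΔE = 140.32 − (131.29) = 9.03 mV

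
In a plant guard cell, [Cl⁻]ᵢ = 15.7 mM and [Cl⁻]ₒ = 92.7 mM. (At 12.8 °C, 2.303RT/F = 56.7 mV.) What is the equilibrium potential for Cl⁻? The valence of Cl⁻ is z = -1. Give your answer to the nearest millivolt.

-44 mV

E = (56.7/z) · log₁₀([Cl⁻]_out/[Cl⁻]_in) with z = -1.
For an anion, dividing by z = -1 reverses the sign.
= (56.7/-1) · log₁₀(92.7/15.7) = -56.70 · log₁₀(5.904)
= -56.70 · (0.7712) = -43.73 mV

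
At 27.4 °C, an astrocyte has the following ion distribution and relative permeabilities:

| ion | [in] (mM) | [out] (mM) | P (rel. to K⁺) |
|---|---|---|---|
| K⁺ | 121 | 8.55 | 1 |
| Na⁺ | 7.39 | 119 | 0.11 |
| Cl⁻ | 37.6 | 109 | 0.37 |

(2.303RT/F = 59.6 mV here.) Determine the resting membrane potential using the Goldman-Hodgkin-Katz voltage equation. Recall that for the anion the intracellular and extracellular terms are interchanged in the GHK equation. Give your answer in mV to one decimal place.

-39.3 mV

Vm = 59.6 · log₁₀[(Σ P·[cation]ₒ + Σ P·[anion]ᵢ) / (Σ P·[cation]ᵢ + Σ P·[anion]ₒ)]
Numerator = 1×8.55 + 0.11×119 + 0.37×37.6 = 35.55
Denominator = 1×121 + 0.11×7.39 + 0.37×109 = 162.1
Vm = 59.6 · log₁₀(0.21926) = 59.6 × (-0.6590) = -39.28 mV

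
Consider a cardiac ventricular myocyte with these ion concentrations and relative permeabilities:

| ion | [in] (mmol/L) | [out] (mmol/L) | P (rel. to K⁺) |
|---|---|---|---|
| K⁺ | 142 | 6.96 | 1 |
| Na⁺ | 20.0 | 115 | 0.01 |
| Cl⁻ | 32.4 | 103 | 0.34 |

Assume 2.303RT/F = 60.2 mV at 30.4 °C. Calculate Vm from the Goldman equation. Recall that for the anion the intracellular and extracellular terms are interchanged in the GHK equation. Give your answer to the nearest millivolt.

-58 mV

Vm = 60.2 · log₁₀[(Σ P·[cation]ₒ + Σ P·[anion]ᵢ) / (Σ P·[cation]ᵢ + Σ P·[anion]ₒ)]
Numerator = 1×6.96 + 0.01×115 + 0.34×32.4 = 19.13
Denominator = 1×142 + 0.01×20.0 + 0.34×103 = 177.2
Vm = 60.2 · log₁₀(0.10792) = 60.2 × (-0.9669) = -58.21 mV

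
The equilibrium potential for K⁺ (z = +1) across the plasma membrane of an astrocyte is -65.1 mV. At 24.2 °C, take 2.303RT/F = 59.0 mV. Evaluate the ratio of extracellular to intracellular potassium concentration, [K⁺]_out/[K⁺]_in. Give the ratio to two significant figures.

0.079

log₁₀([out]/[in]) = E·z/(59.0) = -65.1 × 1 / 59.0 = -1.1034
[out]/[in] = 10^(-1.1034) = 0.07882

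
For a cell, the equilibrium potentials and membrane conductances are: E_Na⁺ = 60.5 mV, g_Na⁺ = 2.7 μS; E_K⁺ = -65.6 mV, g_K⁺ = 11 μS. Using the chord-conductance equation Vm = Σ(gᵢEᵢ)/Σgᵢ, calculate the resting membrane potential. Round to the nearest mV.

Σ gᵢEᵢ = 2.7·(60.5) + 11·(-65.6) = -558.25
Σ gᵢ = 2.7 + 11 = 13.7
Vm = -558.25 / 13.7 = -40.75 mV

-41 mV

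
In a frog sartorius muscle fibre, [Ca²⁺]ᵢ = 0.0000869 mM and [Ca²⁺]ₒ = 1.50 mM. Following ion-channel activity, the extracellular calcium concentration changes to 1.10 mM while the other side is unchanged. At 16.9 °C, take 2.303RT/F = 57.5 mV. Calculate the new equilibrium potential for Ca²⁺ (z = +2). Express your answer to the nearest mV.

After the shift: [Ca²⁺]_out = 1.10, [Ca²⁺]_in = 0.0000869 mM.
E_new = (57.5/2)·log₁₀(1.10/0.0000869) = 28.75 · (4.1024) = 117.94 mV

118 mV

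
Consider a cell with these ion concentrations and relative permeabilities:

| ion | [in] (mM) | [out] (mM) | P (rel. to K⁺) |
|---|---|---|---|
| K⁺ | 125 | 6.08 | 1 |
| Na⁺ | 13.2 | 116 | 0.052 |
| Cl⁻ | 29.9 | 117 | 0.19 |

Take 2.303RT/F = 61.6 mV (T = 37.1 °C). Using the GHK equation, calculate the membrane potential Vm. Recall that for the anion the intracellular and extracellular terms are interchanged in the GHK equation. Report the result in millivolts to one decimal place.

Vm = 61.6 · log₁₀[(Σ P·[cation]ₒ + Σ P·[anion]ᵢ) / (Σ P·[cation]ᵢ + Σ P·[anion]ₒ)]
Numerator = 1×6.08 + 0.052×116 + 0.19×29.9 = 17.79
Denominator = 1×125 + 0.052×13.2 + 0.19×117 = 147.9
Vm = 61.6 · log₁₀(0.12029) = 61.6 × (-0.9198) = -56.66 mV

-56.7 mV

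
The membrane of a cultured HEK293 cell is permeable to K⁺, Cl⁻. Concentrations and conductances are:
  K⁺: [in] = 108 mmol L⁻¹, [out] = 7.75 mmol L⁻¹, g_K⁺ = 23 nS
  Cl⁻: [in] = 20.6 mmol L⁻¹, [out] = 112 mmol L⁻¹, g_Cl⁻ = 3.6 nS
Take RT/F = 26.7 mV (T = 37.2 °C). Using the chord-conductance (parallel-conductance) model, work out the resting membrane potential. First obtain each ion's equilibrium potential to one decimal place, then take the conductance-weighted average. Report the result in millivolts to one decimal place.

E_K⁺ = (26.7/1)·ln(7.75/108) = -70.3 mV
E_Cl⁻ = (26.7/-1)·ln(112/20.6) = -45.2 mV
Vm = (Σ gᵢEᵢ)/(Σ gᵢ) = (23·-70.3 + 3.6·-45.2) / (23 + 3.6)
= -1779.62 / 26.6 = -66.90 mV

-66.9 mV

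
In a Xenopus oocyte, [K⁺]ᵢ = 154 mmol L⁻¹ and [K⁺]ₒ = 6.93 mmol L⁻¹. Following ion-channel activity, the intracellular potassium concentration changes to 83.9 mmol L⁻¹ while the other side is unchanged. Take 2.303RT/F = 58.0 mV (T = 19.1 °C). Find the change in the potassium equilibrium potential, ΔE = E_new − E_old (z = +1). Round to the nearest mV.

E_old = (58.0/1)·log₁₀(6.93/154) = -78.11 mV
E_new = (58.0/1)·log₁₀(6.93/83.9) = -62.82 mV
ΔE = -62.82 − (-78.11) = 15.30 mV

15 mV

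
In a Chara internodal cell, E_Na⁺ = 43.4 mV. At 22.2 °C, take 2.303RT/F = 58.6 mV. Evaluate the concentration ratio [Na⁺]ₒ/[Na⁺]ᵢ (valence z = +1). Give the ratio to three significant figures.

5.50

log₁₀([out]/[in]) = E·z/(58.6) = 43.4 × 1 / 58.6 = 0.7406
[out]/[in] = 10^(0.7406) = 5.503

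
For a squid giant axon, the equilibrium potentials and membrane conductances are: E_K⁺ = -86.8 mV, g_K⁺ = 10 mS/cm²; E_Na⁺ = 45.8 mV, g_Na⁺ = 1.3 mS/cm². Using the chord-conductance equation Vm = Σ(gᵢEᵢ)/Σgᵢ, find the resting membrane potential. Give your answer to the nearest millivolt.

-72 mV

Σ gᵢEᵢ = 10·(-86.8) + 1.3·(45.8) = -808.46
Σ gᵢ = 10 + 1.3 = 11.3
Vm = -808.46 / 11.3 = -71.55 mV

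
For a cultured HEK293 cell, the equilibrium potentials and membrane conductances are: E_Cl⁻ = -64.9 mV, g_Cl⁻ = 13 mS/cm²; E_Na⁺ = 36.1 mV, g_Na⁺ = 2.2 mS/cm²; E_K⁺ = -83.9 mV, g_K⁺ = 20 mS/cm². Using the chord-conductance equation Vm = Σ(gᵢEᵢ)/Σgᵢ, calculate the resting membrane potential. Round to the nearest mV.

-69 mV

Σ gᵢEᵢ = 13·(-64.9) + 2.2·(36.1) + 20·(-83.9) = -2442.28
Σ gᵢ = 13 + 2.2 + 20 = 35.2
Vm = -2442.28 / 35.2 = -69.38 mV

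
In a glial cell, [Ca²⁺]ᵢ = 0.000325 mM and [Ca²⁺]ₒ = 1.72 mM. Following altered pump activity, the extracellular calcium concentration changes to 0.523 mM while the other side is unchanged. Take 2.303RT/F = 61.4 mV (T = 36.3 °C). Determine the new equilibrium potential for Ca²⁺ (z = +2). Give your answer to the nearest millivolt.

98 mV

After the shift: [Ca²⁺]_out = 0.523, [Ca²⁺]_in = 0.000325 mM.
E_new = (61.4/2)·log₁₀(0.523/0.000325) = 30.70 · (3.2066) = 98.44 mV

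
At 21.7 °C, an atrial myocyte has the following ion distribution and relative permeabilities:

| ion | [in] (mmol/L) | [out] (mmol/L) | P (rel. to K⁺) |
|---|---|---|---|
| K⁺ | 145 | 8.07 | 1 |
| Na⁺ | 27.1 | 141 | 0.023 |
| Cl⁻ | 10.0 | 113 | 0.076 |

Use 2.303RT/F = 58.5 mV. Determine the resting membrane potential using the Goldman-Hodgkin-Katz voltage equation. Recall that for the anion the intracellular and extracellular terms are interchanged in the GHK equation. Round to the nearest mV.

Vm = 58.5 · log₁₀[(Σ P·[cation]ₒ + Σ P·[anion]ᵢ) / (Σ P·[cation]ᵢ + Σ P·[anion]ₒ)]
Numerator = 1×8.07 + 0.023×141 + 0.076×10.0 = 12.07
Denominator = 1×145 + 0.023×27.1 + 0.076×113 = 154.2
Vm = 58.5 · log₁₀(0.078289) = 58.5 × (-1.1063) = -64.72 mV

-65 mV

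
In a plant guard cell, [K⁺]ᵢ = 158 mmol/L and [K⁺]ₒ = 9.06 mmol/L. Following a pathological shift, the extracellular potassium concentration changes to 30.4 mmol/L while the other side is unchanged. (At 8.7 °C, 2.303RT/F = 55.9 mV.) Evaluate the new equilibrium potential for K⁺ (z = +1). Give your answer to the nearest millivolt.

After the shift: [K⁺]_out = 30.4, [K⁺]_in = 158 mmol/L.
E_new = (55.9/1)·log₁₀(30.4/158) = 55.90 · (-0.7158) = -40.01 mV

-40 mV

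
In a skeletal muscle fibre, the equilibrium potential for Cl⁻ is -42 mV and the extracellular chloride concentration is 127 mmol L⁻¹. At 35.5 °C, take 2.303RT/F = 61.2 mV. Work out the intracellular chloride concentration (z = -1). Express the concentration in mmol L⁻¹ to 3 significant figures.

Nernst: E = (61.2/-1) · log₁₀([out]/[in]), so log₁₀([out]/[in]) = -42.0 × -1 / 61.2 = 0.6863.
[out]/[in] = 10^(0.6863) = 4.856.
[in] = 127 / 4.856 = 26.15 mmol L⁻¹.

26.2 mmol L⁻¹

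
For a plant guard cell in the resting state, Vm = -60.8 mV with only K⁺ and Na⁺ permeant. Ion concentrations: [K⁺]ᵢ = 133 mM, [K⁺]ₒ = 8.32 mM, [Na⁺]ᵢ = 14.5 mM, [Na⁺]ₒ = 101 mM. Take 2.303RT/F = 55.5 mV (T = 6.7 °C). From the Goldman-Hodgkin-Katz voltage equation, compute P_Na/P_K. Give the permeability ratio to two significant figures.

Let α = P_Na/P_K. GHK: Vm = 55.5·log₁₀[(Kₒ + α·Naₒ)/(Kᵢ + α·Naᵢ)].
10^(Vm/55.5) = 10^(-60.8/55.5) = 0.080261
So 0.080261·(Kᵢ + α·Naᵢ) = Kₒ + α·Naₒ → α = (0.080261·133.0 − 8.32) / (101.0 − 0.080261·14.5)
α = (10.67 − 8.32) / (101.0 − 1.164) = 2.355/99.84 = 0.02359

0.024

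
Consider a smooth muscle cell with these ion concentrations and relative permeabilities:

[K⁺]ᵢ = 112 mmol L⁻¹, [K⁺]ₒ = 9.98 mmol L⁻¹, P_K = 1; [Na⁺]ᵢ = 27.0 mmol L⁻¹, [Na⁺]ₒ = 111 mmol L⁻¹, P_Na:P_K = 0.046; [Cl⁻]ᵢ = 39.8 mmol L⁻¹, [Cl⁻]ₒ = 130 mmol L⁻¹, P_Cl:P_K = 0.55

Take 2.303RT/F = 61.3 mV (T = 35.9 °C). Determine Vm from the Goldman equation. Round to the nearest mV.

-43 mV

Vm = 61.3 · log₁₀[(Σ P·[cation]ₒ + Σ P·[anion]ᵢ) / (Σ P·[cation]ᵢ + Σ P·[anion]ₒ)]
Numerator = 1×9.98 + 0.046×111 + 0.55×39.8 = 36.98
Denominator = 1×112 + 0.046×27.0 + 0.55×130 = 184.7
Vm = 61.3 · log₁₀(0.20015) = 61.3 × (-0.6986) = -42.83 mV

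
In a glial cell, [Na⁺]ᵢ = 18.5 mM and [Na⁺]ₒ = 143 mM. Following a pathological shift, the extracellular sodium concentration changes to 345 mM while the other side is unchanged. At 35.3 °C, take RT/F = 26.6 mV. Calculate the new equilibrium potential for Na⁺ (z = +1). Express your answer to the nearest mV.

78 mV

After the shift: [Na⁺]_out = 345, [Na⁺]_in = 18.5 mM.
E_new = (26.6/1)·ln(345/18.5) = 26.60 · (2.9258) = 77.83 mV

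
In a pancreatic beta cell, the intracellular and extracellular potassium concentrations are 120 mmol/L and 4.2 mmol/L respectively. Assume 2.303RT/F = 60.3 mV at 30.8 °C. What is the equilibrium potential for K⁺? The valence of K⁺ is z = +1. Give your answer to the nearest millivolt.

-88 mV

E = (60.3/z) · log₁₀([K⁺]_out/[K⁺]_in) with z = +1.
= (60.3/1) · log₁₀(4.2/120) = 60.30 · log₁₀(0.035)
= 60.30 · (-1.4559) = -87.79 mV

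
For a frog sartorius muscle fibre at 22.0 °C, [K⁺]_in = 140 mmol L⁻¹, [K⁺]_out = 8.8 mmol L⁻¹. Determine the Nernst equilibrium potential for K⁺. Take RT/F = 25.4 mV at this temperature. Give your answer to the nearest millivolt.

E = (25.4/z) · ln([K⁺]_out/[K⁺]_in) with z = +1.
= (25.4/1) · ln(8.8/140) = 25.40 · ln(0.06286)
= 25.40 · (-2.7669) = -70.28 mV

-70 mV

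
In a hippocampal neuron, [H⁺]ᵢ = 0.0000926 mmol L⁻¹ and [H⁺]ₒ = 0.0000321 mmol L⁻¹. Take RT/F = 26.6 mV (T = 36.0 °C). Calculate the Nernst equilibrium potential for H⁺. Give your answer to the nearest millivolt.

-28 mV

E = (26.6/z) · ln([H⁺]_out/[H⁺]_in) with z = +1.
= (26.6/1) · ln(0.0000321/0.0000926) = 26.60 · ln(0.3467)
= 26.60 · (-1.0594) = -28.18 mV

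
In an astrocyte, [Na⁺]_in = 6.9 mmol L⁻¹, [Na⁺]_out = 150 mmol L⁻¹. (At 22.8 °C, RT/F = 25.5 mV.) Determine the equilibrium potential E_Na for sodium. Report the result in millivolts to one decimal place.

E = (25.5/z) · ln([Na⁺]_out/[Na⁺]_in) with z = +1.
= (25.5/1) · ln(150/6.9) = 25.50 · ln(21.74)
= 25.50 · (3.0791) = 78.52 mV

78.5 mV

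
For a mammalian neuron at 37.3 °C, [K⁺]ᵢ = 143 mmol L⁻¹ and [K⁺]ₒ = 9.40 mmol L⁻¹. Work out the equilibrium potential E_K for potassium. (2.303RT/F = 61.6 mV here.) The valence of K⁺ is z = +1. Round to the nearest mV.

-73 mV

E = (61.6/z) · log₁₀([K⁺]_out/[K⁺]_in) with z = +1.
= (61.6/1) · log₁₀(9.40/143) = 61.60 · log₁₀(0.06573)
= 61.60 · (-1.1822) = -72.82 mV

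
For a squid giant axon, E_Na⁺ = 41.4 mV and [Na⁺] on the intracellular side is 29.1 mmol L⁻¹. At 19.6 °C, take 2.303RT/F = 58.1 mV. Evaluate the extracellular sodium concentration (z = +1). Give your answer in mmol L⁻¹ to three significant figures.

Nernst: E = (58.1/1) · log₁₀([out]/[in]), so log₁₀([out]/[in]) = 41.4 × 1 / 58.1 = 0.7126.
[out]/[in] = 10^(0.7126) = 5.159.
[out] = 5.159 × 29.1 = 150.1 mmol L⁻¹.

150 mmol L⁻¹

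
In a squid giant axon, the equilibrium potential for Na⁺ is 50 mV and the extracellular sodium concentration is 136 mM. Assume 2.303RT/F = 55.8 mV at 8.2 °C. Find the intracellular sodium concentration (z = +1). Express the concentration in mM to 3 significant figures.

17.3 mM

Nernst: E = (55.8/1) · log₁₀([out]/[in]), so log₁₀([out]/[in]) = 50.0 × 1 / 55.8 = 0.8961.
[out]/[in] = 10^(0.8961) = 7.871.
[in] = 136 / 7.871 = 17.28 mM.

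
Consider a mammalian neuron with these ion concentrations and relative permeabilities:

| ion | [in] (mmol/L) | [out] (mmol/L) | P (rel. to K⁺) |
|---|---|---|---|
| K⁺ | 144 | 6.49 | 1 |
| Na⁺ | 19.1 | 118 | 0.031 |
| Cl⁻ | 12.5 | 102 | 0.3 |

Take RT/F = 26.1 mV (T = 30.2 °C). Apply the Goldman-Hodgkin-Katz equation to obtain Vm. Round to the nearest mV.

Vm = 26.1 · ln[(Σ P·[cation]ₒ + Σ P·[anion]ᵢ) / (Σ P·[cation]ᵢ + Σ P·[anion]ₒ)]
Numerator = 1×6.49 + 0.031×118 + 0.3×12.5 = 13.9
Denominator = 1×144 + 0.031×19.1 + 0.3×102 = 175.2
Vm = 26.1 · ln(0.07933) = 26.1 × (-2.5341) = -66.14 mV

-66 mV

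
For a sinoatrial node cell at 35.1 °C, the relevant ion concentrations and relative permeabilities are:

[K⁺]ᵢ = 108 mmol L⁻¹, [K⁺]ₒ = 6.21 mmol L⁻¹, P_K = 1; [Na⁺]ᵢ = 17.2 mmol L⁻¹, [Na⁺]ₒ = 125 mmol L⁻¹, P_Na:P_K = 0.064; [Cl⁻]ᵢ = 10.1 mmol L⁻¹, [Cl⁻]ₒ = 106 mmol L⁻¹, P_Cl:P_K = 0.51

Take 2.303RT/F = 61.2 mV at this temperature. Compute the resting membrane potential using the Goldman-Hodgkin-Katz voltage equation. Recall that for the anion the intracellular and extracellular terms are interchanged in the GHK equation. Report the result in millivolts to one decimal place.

-56.7 mV

Vm = 61.2 · log₁₀[(Σ P·[cation]ₒ + Σ P·[anion]ᵢ) / (Σ P·[cation]ᵢ + Σ P·[anion]ₒ)]
Numerator = 1×6.21 + 0.064×125 + 0.51×10.1 = 19.36
Denominator = 1×108 + 0.064×17.2 + 0.51×106 = 163.2
Vm = 61.2 · log₁₀(0.11866) = 61.2 × (-0.9257) = -56.65 mV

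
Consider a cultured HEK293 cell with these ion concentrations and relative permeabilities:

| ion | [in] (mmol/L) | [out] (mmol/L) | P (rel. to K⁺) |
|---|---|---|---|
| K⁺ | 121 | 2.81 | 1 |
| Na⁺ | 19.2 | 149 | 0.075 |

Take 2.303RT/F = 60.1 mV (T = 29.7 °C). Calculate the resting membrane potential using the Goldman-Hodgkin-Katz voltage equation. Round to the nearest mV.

-57 mV

Vm = 60.1 · log₁₀[(Σ P·[cation]ₒ + Σ P·[anion]ᵢ) / (Σ P·[cation]ᵢ + Σ P·[anion]ₒ)]
Numerator = 1×2.81 + 0.075×149 = 13.98
Denominator = 1×121 + 0.075×19.2 = 122.4
Vm = 60.1 · log₁₀(0.11422) = 60.1 × (-0.9423) = -56.63 mV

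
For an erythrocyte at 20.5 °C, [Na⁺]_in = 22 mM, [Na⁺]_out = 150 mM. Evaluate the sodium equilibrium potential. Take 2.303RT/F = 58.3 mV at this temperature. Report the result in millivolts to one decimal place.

48.6 mV

E = (58.3/z) · log₁₀([Na⁺]_out/[Na⁺]_in) with z = +1.
= (58.3/1) · log₁₀(150/22) = 58.30 · log₁₀(6.818)
= 58.30 · (0.8337) = 48.60 mV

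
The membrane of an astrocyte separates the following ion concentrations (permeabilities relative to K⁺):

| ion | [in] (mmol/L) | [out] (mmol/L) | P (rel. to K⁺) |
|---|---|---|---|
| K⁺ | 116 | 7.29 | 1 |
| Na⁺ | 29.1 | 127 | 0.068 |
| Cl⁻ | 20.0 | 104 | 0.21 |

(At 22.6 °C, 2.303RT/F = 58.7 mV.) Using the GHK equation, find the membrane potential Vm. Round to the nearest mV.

Vm = 58.7 · log₁₀[(Σ P·[cation]ₒ + Σ P·[anion]ᵢ) / (Σ P·[cation]ᵢ + Σ P·[anion]ₒ)]
Numerator = 1×7.29 + 0.068×127 + 0.21×20.0 = 20.13
Denominator = 1×116 + 0.068×29.1 + 0.21×104 = 139.8
Vm = 58.7 · log₁₀(0.14394) = 58.7 × (-0.8418) = -49.41 mV

-49 mV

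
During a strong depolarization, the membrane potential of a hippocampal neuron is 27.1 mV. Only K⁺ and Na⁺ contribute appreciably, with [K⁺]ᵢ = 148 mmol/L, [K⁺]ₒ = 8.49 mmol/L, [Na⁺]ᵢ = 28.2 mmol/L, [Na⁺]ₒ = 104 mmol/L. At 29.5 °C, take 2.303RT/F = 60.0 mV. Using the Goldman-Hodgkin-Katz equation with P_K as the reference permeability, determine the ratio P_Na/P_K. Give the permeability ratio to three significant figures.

16.9

Let α = P_Na/P_K. GHK: Vm = 60.0·log₁₀[(Kₒ + α·Naₒ)/(Kᵢ + α·Naᵢ)].
10^(Vm/60.0) = 10^(27.1/60.0) = 2.8292
So 2.8292·(Kᵢ + α·Naᵢ) = Kₒ + α·Naₒ → α = (2.8292·148.0 − 8.49) / (104.0 − 2.8292·28.2)
α = (418.7 − 8.49) / (104.0 − 79.78) = 410.2/24.22 = 16.94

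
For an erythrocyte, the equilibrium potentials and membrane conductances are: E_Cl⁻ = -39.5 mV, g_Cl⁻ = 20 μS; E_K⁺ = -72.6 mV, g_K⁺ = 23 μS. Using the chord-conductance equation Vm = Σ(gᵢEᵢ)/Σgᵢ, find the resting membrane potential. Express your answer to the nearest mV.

-57 mV

Σ gᵢEᵢ = 20·(-39.5) + 23·(-72.6) = -2459.80
Σ gᵢ = 20 + 23 = 43
Vm = -2459.80 / 43 = -57.20 mV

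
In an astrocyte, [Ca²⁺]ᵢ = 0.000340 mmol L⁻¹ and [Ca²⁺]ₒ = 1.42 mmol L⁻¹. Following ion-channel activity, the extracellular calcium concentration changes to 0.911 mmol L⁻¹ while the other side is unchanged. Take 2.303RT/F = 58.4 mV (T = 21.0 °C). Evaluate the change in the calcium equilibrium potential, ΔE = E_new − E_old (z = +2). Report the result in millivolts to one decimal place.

E_old = (58.4/2)·log₁₀(1.42/0.000340) = 105.73 mV
E_new = (58.4/2)·log₁₀(0.911/0.000340) = 100.10 mV
ΔE = 100.10 − (105.73) = -5.63 mV

-5.6 mV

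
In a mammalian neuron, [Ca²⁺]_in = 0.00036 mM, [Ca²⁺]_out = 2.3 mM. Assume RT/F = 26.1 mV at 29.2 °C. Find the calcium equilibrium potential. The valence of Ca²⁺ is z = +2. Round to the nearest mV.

E = (26.1/z) · ln([Ca²⁺]_out/[Ca²⁺]_in) with z = +2.
= (26.1/2) · ln(2.3/0.00036) = 13.05 · ln(6389)
= 13.05 · (8.7623) = 114.35 mV

114 mV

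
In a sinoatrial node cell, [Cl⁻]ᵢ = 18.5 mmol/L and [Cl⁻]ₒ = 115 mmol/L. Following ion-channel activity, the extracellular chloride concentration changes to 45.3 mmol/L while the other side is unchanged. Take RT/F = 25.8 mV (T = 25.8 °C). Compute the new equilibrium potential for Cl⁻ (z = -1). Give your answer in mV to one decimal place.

-23.1 mV

After the shift: [Cl⁻]_out = 45.3, [Cl⁻]_in = 18.5 mmol/L.
E_new = (25.8/-1)·ln(45.3/18.5) = -25.80 · (0.8955) = -23.10 mV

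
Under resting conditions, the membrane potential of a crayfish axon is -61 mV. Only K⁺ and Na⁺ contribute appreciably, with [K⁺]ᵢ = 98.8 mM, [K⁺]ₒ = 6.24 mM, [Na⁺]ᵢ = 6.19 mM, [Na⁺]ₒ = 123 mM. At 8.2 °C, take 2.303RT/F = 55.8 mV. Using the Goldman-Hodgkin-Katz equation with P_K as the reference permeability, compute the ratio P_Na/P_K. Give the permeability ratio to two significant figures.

0.014

Let α = P_Na/P_K. GHK: Vm = 55.8·log₁₀[(Kₒ + α·Naₒ)/(Kᵢ + α·Naᵢ)].
10^(Vm/55.8) = 10^(-61.0/55.8) = 0.080688
So 0.080688·(Kᵢ + α·Naᵢ) = Kₒ + α·Naₒ → α = (0.080688·98.8 − 6.24) / (123.0 − 0.080688·6.19)
α = (7.972 − 6.24) / (123.0 − 0.4995) = 1.732/122.5 = 0.01414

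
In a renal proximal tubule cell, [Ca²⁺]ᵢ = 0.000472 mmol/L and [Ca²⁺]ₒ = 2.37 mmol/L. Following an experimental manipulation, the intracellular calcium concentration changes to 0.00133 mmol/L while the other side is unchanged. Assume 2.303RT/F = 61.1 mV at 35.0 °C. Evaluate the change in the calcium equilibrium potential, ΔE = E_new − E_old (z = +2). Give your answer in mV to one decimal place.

-13.7 mV

E_old = (61.1/2)·log₁₀(2.37/0.000472) = 113.06 mV
E_new = (61.1/2)·log₁₀(2.37/0.00133) = 99.31 mV
ΔE = 99.31 − (113.06) = -13.74 mV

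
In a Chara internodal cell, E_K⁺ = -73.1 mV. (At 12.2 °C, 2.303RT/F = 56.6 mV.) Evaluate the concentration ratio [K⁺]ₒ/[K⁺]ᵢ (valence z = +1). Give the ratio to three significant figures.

log₁₀([out]/[in]) = E·z/(56.6) = -73.1 × 1 / 56.6 = -1.2915
[out]/[in] = 10^(-1.2915) = 0.05111

0.0511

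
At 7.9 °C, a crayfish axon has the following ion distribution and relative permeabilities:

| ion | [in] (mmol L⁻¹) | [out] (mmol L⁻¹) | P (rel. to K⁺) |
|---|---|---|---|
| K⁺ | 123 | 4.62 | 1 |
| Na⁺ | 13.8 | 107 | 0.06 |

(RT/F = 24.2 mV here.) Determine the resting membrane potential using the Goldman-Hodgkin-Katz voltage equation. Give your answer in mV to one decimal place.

Vm = 24.2 · ln[(Σ P·[cation]ₒ + Σ P·[anion]ᵢ) / (Σ P·[cation]ᵢ + Σ P·[anion]ₒ)]
Numerator = 1×4.62 + 0.06×107 = 11.04
Denominator = 1×123 + 0.06×13.8 = 123.8
Vm = 24.2 · ln(0.089156) = 24.2 × (-2.4174) = -58.50 mV

-58.5 mV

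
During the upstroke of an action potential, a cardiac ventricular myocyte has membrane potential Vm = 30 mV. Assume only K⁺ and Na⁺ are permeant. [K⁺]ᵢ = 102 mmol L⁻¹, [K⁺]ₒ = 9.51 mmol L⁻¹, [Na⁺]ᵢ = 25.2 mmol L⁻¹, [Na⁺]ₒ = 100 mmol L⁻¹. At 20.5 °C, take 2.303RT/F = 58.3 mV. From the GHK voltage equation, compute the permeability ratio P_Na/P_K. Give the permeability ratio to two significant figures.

Let α = P_Na/P_K. GHK: Vm = 58.3·log₁₀[(Kₒ + α·Naₒ)/(Kᵢ + α·Naᵢ)].
10^(Vm/58.3) = 10^(30.0/58.3) = 3.2702
So 3.2702·(Kᵢ + α·Naᵢ) = Kₒ + α·Naₒ → α = (3.2702·102.0 − 9.51) / (100.0 − 3.2702·25.2)
α = (333.6 − 9.51) / (100.0 − 82.41) = 324.1/17.59 = 18.42

18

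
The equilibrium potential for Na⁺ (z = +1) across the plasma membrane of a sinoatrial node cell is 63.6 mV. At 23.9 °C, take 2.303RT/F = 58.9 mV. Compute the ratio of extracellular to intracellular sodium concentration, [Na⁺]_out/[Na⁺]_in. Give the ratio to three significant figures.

log₁₀([out]/[in]) = E·z/(58.9) = 63.6 × 1 / 58.9 = 1.0798
[out]/[in] = 10^(1.0798) = 12.02

12.0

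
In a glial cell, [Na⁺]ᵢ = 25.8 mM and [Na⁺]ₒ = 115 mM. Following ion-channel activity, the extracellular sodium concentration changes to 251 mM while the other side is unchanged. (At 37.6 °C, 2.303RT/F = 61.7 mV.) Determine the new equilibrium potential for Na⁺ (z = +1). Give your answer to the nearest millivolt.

After the shift: [Na⁺]_out = 251, [Na⁺]_in = 25.8 mM.
E_new = (61.7/1)·log₁₀(251/25.8) = 61.70 · (0.9881) = 60.96 mV

61 mV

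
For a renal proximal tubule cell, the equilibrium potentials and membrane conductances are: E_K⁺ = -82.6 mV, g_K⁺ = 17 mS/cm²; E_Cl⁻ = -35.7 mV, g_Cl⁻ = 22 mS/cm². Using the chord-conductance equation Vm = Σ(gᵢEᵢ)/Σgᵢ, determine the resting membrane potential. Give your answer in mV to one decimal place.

Σ gᵢEᵢ = 17·(-82.6) + 22·(-35.7) = -2189.60
Σ gᵢ = 17 + 22 = 39
Vm = -2189.60 / 39 = -56.14 mV

-56.1 mV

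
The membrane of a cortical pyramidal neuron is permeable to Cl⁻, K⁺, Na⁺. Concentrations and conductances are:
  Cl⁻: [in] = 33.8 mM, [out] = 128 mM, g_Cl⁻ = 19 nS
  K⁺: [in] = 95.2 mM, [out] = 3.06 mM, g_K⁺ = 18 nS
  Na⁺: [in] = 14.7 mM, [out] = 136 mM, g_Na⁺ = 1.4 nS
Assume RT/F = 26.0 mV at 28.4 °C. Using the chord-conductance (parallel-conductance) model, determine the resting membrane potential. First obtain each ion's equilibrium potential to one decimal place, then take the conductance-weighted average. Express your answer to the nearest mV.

-57 mV

E_Cl⁻ = (26.0/-1)·ln(128/33.8) = -34.6 mV
E_K⁺ = (26.0/1)·ln(3.06/95.2) = -89.4 mV
E_Na⁺ = (26.0/1)·ln(136/14.7) = 57.8 mV
Vm = (Σ gᵢEᵢ)/(Σ gᵢ) = (19·-34.6 + 18·-89.4 + 1.4·57.8) / (19 + 18 + 1.4)
= -2185.68 / 38.4 = -56.92 mV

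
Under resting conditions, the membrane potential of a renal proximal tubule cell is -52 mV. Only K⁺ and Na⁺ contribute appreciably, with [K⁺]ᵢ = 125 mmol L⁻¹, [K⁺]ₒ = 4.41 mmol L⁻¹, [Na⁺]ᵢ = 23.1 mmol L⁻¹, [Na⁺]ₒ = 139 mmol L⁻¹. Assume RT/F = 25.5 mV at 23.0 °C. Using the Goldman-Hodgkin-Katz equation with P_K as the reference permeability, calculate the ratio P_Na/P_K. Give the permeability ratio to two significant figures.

0.087

Let α = P_Na/P_K. GHK: Vm = 25.5·ln[(Kₒ + α·Naₒ)/(Kᵢ + α·Naᵢ)].
e^(Vm/25.5) = e^(-52.0/25.5) = 0.13013
So 0.13013·(Kᵢ + α·Naᵢ) = Kₒ + α·Naₒ → α = (0.13013·125.0 − 4.41) / (139.0 − 0.13013·23.1)
α = (16.27 − 4.41) / (139.0 − 3.006) = 11.86/136 = 0.08718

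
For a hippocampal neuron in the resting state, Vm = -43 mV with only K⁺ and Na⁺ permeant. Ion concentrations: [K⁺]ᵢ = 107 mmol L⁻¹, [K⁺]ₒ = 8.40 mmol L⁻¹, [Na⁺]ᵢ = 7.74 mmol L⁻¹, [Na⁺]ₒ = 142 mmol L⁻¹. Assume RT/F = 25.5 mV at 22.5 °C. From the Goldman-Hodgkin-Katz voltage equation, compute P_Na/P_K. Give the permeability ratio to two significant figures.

0.081

Let α = P_Na/P_K. GHK: Vm = 25.5·ln[(Kₒ + α·Naₒ)/(Kᵢ + α·Naᵢ)].
e^(Vm/25.5) = e^(-43.0/25.5) = 0.18521
So 0.18521·(Kᵢ + α·Naᵢ) = Kₒ + α·Naₒ → α = (0.18521·107.0 − 8.4) / (142.0 − 0.18521·7.74)
α = (19.82 − 8.4) / (142.0 − 1.434) = 11.42/140.6 = 0.08122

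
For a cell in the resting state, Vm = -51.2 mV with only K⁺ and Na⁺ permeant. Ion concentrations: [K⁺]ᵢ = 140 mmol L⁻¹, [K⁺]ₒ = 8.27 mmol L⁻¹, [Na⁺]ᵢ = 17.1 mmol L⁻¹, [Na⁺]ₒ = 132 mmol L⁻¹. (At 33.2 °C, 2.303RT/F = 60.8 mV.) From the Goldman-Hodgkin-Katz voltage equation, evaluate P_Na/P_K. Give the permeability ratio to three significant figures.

Let α = P_Na/P_K. GHK: Vm = 60.8·log₁₀[(Kₒ + α·Naₒ)/(Kᵢ + α·Naᵢ)].
10^(Vm/60.8) = 10^(-51.2/60.8) = 0.14384
So 0.14384·(Kᵢ + α·Naᵢ) = Kₒ + α·Naₒ → α = (0.14384·140.0 − 8.27) / (132.0 − 0.14384·17.1)
α = (20.14 − 8.27) / (132.0 − 2.46) = 11.87/129.5 = 0.09162

0.0916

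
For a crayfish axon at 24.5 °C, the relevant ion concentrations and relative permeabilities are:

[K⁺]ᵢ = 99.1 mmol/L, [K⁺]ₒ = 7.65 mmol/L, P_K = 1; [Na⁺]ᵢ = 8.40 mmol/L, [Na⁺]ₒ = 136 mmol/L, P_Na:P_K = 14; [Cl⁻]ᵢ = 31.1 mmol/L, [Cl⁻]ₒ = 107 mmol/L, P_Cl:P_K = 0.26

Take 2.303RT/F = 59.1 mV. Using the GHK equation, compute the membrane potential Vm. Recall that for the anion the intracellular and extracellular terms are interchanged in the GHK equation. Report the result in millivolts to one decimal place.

Vm = 59.1 · log₁₀[(Σ P·[cation]ₒ + Σ P·[anion]ᵢ) / (Σ P·[cation]ᵢ + Σ P·[anion]ₒ)]
Numerator = 1×7.65 + 14×136 + 0.26×31.1 = 1920
Denominator = 1×99.1 + 14×8.40 + 0.26×107 = 244.5
Vm = 59.1 · log₁₀(7.851) = 59.1 × (0.8949) = 52.89 mV

52.9 mV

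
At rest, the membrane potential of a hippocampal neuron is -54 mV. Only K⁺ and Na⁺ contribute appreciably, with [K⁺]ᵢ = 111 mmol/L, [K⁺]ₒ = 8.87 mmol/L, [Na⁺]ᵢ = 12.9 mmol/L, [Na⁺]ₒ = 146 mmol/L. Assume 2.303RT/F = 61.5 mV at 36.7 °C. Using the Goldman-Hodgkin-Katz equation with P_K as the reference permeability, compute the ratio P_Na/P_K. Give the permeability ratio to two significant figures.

Let α = P_Na/P_K. GHK: Vm = 61.5·log₁₀[(Kₒ + α·Naₒ)/(Kᵢ + α·Naᵢ)].
10^(Vm/61.5) = 10^(-54.0/61.5) = 0.13242
So 0.13242·(Kᵢ + α·Naᵢ) = Kₒ + α·Naₒ → α = (0.13242·111.0 − 8.87) / (146.0 − 0.13242·12.9)
α = (14.7 − 8.87) / (146.0 − 1.708) = 5.829/144.3 = 0.04039

0.040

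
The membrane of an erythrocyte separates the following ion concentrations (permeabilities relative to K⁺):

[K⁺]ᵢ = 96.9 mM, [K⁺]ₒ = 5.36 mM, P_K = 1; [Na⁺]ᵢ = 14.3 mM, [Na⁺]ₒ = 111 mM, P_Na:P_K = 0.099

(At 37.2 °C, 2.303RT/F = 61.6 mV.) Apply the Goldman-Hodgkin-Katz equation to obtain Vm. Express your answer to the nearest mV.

-48 mV

Vm = 61.6 · log₁₀[(Σ P·[cation]ₒ + Σ P·[anion]ᵢ) / (Σ P·[cation]ᵢ + Σ P·[anion]ₒ)]
Numerator = 1×5.36 + 0.099×111 = 16.35
Denominator = 1×96.9 + 0.099×14.3 = 98.32
Vm = 61.6 · log₁₀(0.16629) = 61.6 × (-0.7791) = -47.99 mV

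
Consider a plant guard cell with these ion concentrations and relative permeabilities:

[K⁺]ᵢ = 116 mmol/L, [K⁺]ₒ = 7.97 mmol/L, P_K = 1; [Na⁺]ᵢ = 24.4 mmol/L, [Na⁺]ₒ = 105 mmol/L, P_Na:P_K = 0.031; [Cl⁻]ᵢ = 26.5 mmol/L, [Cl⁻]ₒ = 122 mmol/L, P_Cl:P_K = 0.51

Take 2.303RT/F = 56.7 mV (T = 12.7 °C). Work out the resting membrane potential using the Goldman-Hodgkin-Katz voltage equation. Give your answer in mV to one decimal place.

-48.7 mV

Vm = 56.7 · log₁₀[(Σ P·[cation]ₒ + Σ P·[anion]ᵢ) / (Σ P·[cation]ᵢ + Σ P·[anion]ₒ)]
Numerator = 1×7.97 + 0.031×105 + 0.51×26.5 = 24.74
Denominator = 1×116 + 0.031×24.4 + 0.51×122 = 179
Vm = 56.7 · log₁₀(0.13823) = 56.7 × (-0.8594) = -48.73 mV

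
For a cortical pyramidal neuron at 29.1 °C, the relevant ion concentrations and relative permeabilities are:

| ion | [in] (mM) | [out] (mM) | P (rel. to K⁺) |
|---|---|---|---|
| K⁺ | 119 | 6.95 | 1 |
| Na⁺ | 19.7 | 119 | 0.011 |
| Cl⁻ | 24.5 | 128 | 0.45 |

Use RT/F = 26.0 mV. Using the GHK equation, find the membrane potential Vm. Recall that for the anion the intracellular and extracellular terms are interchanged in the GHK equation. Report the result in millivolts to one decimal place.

Vm = 26.0 · ln[(Σ P·[cation]ₒ + Σ P·[anion]ᵢ) / (Σ P·[cation]ᵢ + Σ P·[anion]ₒ)]
Numerator = 1×6.95 + 0.011×119 + 0.45×24.5 = 19.28
Denominator = 1×119 + 0.011×19.7 + 0.45×128 = 176.8
Vm = 26.0 · ln(0.10906) = 26.0 × (-2.2158) = -57.61 mV

-57.6 mV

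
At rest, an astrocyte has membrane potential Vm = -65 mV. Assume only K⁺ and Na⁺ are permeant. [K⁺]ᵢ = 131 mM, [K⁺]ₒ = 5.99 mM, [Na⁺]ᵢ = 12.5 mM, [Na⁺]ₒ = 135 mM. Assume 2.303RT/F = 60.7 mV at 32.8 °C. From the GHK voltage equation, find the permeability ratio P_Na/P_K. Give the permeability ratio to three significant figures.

0.0384

Let α = P_Na/P_K. GHK: Vm = 60.7·log₁₀[(Kₒ + α·Naₒ)/(Kᵢ + α·Naᵢ)].
10^(Vm/60.7) = 10^(-65.0/60.7) = 0.084949
So 0.084949·(Kᵢ + α·Naᵢ) = Kₒ + α·Naₒ → α = (0.084949·131.0 − 5.99) / (135.0 − 0.084949·12.5)
α = (11.13 − 5.99) / (135.0 − 1.062) = 5.138/133.9 = 0.03836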